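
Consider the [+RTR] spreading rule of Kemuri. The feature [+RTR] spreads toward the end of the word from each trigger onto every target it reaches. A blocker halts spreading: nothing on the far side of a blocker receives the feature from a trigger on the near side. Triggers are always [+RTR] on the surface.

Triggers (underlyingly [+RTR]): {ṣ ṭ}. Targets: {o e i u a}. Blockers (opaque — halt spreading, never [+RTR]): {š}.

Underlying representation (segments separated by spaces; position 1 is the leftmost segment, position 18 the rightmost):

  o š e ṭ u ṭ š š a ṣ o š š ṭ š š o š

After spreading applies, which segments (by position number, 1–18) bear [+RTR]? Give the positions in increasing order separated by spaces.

4 5 6 10 11 14

From /ṭ/ at 4 rightward: 5 /u/ → [+RTR]; 6 /ṭ/ is itself a trigger — this domain ends here.
From /ṭ/ at 6 rightward: 7 /š/ blocks.
From /ṣ/ at 10 rightward: 11 /o/ → [+RTR]; 12 /š/ blocks.
From /ṭ/ at 14 rightward: 15 /š/ blocks.
Targets with no active source: positions 1 3 9 17 stay [-emphatic].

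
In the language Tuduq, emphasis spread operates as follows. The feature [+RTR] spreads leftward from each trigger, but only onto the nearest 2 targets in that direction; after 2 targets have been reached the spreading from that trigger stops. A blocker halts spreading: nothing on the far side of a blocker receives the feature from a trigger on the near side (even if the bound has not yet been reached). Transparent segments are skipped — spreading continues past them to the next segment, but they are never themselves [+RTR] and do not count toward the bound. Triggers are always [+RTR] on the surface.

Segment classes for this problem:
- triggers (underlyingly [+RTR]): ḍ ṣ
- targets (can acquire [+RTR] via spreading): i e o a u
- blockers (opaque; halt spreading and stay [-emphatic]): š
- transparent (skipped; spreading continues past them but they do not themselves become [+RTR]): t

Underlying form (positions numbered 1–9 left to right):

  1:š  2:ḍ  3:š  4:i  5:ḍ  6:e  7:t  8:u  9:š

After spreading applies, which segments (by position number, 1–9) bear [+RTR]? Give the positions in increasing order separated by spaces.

From /ḍ/ at 2 leftward: 1 /š/ blocks.
From /ḍ/ at 5 leftward: 4 /i/ → [+RTR]; 3 /š/ blocks.
Targets with no active source: positions 6 8 stay [-emphatic].

2 4 5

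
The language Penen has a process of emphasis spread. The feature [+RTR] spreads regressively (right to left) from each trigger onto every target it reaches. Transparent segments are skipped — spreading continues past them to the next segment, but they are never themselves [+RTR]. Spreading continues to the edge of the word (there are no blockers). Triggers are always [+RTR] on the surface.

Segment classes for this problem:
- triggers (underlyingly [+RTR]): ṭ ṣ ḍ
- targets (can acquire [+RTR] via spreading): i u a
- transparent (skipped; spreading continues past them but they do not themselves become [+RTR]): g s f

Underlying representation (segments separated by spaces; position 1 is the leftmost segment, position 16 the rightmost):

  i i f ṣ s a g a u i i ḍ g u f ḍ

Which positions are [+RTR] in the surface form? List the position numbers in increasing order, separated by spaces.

From /ṣ/ at 4 leftward: 3 /f/ transparent; 2 /i/ → [+RTR]; 1 /i/ → [+RTR]; word edge.
From /ḍ/ at 12 leftward: 11 /i/ → [+RTR]; 10 /i/ → [+RTR]; 9 /u/ → [+RTR]; 8 /a/ → [+RTR]; 7 /g/ transparent; 6 /a/ → [+RTR]; 5 /s/ transparent; 4 /ṣ/ is itself a trigger — this domain ends here.
From /ḍ/ at 16 leftward: 15 /f/ transparent; 14 /u/ → [+RTR]; 13 /g/ transparent; 12 /ḍ/ is itself a trigger — this domain ends here.

1 2 4 6 8 9 10 11 12 14 16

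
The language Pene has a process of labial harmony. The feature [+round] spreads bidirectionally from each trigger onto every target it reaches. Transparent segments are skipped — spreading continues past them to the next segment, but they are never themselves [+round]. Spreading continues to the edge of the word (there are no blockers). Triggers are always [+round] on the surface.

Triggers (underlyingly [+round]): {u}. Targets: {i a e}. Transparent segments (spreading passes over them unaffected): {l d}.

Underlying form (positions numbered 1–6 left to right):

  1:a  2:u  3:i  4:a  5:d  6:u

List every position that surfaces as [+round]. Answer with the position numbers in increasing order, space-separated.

1 2 3 4 6

From /u/ at 2 rightward: 3 /i/ → [+round]; 4 /a/ → [+round]; 5 /d/ transparent; 6 /u/ is itself a trigger — this domain ends here.
From /u/ at 2 leftward: 1 /a/ → [+round]; word edge.
From /u/ at 6 rightward: word edge.
From /u/ at 6 leftward: 5 /d/ transparent; 4 /a/ → [+round]; 3 /i/ → [+round]; 2 /u/ is itself a trigger — this domain ends here.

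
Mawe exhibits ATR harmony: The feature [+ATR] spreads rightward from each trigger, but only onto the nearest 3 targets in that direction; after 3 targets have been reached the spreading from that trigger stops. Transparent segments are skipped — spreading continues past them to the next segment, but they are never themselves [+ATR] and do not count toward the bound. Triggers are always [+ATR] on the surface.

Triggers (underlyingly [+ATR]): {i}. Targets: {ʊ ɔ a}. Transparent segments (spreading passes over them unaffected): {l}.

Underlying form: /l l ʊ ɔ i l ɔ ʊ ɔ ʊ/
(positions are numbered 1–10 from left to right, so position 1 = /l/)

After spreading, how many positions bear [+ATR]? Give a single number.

From /i/ at 5 rightward: 6 /l/ transparent; 7 /ɔ/ → [+ATR]; 8 /ʊ/ → [+ATR]; 9 /ɔ/ → [+ATR]; bound reached.
Targets with no active source: positions 3 4 10 stay [-ATR].
[+ATR] positions on the surface: 5 7 8 9.

4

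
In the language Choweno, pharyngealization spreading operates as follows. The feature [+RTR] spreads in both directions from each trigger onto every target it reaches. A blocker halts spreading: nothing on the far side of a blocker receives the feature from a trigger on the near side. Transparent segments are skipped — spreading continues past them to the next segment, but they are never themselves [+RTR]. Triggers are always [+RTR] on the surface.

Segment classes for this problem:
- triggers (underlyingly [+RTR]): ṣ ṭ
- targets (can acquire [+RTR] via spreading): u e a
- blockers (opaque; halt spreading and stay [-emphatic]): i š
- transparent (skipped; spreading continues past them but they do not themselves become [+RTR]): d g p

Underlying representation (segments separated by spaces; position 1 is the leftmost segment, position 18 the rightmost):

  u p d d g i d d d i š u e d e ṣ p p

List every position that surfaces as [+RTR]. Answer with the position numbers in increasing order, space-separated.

From /ṣ/ at 16 rightward: 17 /p/ transparent; 18 /p/ transparent; word edge.
From /ṣ/ at 16 leftward: 15 /e/ → [+RTR]; 14 /d/ transparent; 13 /e/ → [+RTR]; 12 /u/ → [+RTR]; 11 /š/ blocks.
Target with no active source: position 1 stays [-emphatic].

12 13 15 16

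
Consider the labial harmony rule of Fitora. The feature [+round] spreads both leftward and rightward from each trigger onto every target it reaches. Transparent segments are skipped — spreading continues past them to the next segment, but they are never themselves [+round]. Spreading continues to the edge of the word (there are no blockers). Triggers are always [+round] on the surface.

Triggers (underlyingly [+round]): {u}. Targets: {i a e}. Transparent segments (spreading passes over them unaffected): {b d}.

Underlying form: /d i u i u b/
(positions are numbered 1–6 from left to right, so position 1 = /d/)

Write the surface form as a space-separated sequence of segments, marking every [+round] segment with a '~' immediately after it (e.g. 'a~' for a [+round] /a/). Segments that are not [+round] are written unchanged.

From /u/ at 3 rightward: 4 /i/ → [+round]; 5 /u/ is itself a trigger — this domain ends here.
From /u/ at 3 leftward: 2 /i/ → [+round]; 1 /d/ transparent; word edge.
From /u/ at 5 rightward: 6 /b/ transparent; word edge.
From /u/ at 5 leftward: 4 /i/ → [+round]; 3 /u/ is itself a trigger — this domain ends here.
[+round] positions on the surface: 2 3 4 5.

d i~ u~ i~ u~ b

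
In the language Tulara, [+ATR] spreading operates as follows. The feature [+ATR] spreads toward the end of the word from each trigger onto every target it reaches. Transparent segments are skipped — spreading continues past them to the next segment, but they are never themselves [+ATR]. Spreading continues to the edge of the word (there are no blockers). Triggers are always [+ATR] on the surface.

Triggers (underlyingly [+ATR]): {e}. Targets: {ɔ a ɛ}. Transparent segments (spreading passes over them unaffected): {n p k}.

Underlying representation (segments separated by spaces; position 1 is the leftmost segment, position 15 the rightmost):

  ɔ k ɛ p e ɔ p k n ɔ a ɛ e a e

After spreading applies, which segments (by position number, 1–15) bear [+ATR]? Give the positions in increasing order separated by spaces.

5 6 10 11 12 13 14 15

From /e/ at 5 rightward: 6 /ɔ/ → [+ATR]; 7 /p/ transparent; 8 /k/ transparent; 9 /n/ transparent; 10 /ɔ/ → [+ATR]; 11 /a/ → [+ATR]; 12 /ɛ/ → [+ATR]; 13 /e/ is itself a trigger — this domain ends here.
From /e/ at 13 rightward: 14 /a/ → [+ATR]; 15 /e/ is itself a trigger — this domain ends here.
From /e/ at 15 rightward: word edge.
Targets with no active source: positions 1 3 stay [-ATR].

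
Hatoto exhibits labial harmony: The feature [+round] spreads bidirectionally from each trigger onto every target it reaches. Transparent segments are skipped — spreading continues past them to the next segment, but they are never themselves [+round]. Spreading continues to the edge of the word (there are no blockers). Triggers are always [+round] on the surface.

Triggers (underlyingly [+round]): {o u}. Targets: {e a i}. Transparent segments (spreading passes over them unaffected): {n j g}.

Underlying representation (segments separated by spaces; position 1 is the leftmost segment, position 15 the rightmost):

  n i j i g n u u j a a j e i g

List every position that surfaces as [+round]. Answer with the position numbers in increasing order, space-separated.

From /u/ at 7 rightward: 8 /u/ is itself a trigger — this domain ends here.
From /u/ at 7 leftward: 6 /n/ transparent; 5 /g/ transparent; 4 /i/ → [+round]; 3 /j/ transparent; 2 /i/ → [+round]; 1 /n/ transparent; word edge.
From /u/ at 8 rightward: 9 /j/ transparent; 10 /a/ → [+round]; 11 /a/ → [+round]; 12 /j/ transparent; 13 /e/ → [+round]; 14 /i/ → [+round]; 15 /g/ transparent; word edge.
From /u/ at 8 leftward: 7 /u/ is itself a trigger — this domain ends here.

2 4 7 8 10 11 13 14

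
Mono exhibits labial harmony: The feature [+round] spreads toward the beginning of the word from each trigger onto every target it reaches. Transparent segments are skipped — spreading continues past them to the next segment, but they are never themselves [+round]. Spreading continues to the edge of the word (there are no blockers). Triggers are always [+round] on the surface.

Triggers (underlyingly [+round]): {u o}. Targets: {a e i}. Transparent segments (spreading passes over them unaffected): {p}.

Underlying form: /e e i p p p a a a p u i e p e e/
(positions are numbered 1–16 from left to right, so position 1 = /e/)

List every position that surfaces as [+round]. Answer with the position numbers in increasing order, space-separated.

1 2 3 7 8 9 11

From /u/ at 11 leftward: 10 /p/ transparent; 9 /a/ → [+round]; 8 /a/ → [+round]; 7 /a/ → [+round]; 6 /p/ transparent; 5 /p/ transparent; 4 /p/ transparent; 3 /i/ → [+round]; 2 /e/ → [+round]; 1 /e/ → [+round]; word edge.
Targets with no active source: positions 12 13 15 16 stay [-round].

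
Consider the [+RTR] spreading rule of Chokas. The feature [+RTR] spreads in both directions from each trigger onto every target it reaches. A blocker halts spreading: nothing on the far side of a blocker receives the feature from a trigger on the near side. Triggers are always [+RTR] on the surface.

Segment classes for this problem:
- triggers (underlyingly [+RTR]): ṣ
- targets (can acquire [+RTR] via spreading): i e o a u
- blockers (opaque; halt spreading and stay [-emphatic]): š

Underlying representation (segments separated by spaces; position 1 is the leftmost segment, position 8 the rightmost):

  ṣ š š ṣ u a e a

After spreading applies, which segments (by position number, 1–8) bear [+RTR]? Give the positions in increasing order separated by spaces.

From /ṣ/ at 1 rightward: 2 /š/ blocks.
From /ṣ/ at 1 leftward: word edge.
From /ṣ/ at 4 rightward: 5 /u/ → [+RTR]; 6 /a/ → [+RTR]; 7 /e/ → [+RTR]; 8 /a/ → [+RTR]; word edge.
From /ṣ/ at 4 leftward: 3 /š/ blocks.

1 4 5 6 7 8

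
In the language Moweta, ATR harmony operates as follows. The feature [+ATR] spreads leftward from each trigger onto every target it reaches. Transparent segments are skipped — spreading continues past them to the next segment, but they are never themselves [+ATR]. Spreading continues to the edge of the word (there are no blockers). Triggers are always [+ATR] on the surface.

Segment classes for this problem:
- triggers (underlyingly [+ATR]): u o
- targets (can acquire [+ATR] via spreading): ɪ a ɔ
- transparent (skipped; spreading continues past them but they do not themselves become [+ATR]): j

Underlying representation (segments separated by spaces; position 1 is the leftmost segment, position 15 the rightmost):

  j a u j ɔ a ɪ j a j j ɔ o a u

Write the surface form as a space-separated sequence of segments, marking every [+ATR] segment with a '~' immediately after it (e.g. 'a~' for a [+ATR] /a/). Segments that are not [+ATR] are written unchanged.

From /u/ at 3 leftward: 2 /a/ → [+ATR]; 1 /j/ transparent; word edge.
From /o/ at 13 leftward: 12 /ɔ/ → [+ATR]; 11 /j/ transparent; 10 /j/ transparent; 9 /a/ → [+ATR]; 8 /j/ transparent; 7 /ɪ/ → [+ATR]; 6 /a/ → [+ATR]; 5 /ɔ/ → [+ATR]; 4 /j/ transparent; 3 /u/ is itself a trigger — this domain ends here.
From /u/ at 15 leftward: 14 /a/ → [+ATR]; 13 /o/ is itself a trigger — this domain ends here.
[+ATR] positions on the surface: 2 3 5 6 7 9 12 13 14 15.

j a~ u~ j ɔ~ a~ ɪ~ j a~ j j ɔ~ o~ a~ u~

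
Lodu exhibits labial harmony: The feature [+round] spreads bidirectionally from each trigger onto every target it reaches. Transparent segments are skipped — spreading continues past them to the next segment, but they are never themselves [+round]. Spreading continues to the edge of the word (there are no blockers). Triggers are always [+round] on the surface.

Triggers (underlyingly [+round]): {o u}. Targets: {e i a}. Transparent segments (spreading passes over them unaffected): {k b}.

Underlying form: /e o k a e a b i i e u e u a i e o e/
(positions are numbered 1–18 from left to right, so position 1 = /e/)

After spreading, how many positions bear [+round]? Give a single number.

From /o/ at 2 rightward: 3 /k/ transparent; 4 /a/ → [+round]; 5 /e/ → [+round]; 6 /a/ → [+round]; 7 /b/ transparent; 8 /i/ → [+round]; 9 /i/ → [+round]; 10 /e/ → [+round]; 11 /u/ is itself a trigger — this domain ends here.
From /o/ at 2 leftward: 1 /e/ → [+round]; word edge.
From /u/ at 11 rightward: 12 /e/ → [+round]; 13 /u/ is itself a trigger — this domain ends here.
From /u/ at 11 leftward: 10 /e/ → [+round]; 9 /i/ → [+round]; 8 /i/ → [+round]; 7 /b/ transparent; 6 /a/ → [+round]; 5 /e/ → [+round]; 4 /a/ → [+round]; 3 /k/ transparent; 2 /o/ is itself a trigger — this domain ends here.
From /u/ at 13 rightward: 14 /a/ → [+round]; 15 /i/ → [+round]; 16 /e/ → [+round]; 17 /o/ is itself a trigger — this domain ends here.
From /u/ at 13 leftward: 12 /e/ → [+round]; 11 /u/ is itself a trigger — this domain ends here.
From /o/ at 17 rightward: 18 /e/ → [+round]; word edge.
From /o/ at 17 leftward: 16 /e/ → [+round]; 15 /i/ → [+round]; 14 /a/ → [+round]; 13 /u/ is itself a trigger — this domain ends here.
[+round] positions on the surface: 1 2 4 5 6 8 9 10 11 12 13 14 15 16 17 18.

16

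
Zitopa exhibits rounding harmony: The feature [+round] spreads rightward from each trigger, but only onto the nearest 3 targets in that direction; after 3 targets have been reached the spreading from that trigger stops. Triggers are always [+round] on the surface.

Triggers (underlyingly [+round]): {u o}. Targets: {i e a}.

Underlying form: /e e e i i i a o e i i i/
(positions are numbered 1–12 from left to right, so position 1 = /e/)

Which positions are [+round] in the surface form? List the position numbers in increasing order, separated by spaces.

8 9 10 11

From /o/ at 8 rightward: 9 /e/ → [+round]; 10 /i/ → [+round]; 11 /i/ → [+round]; bound reached.
Targets with no active source: positions 1 2 3 4 5 6 7 12 stay [-round].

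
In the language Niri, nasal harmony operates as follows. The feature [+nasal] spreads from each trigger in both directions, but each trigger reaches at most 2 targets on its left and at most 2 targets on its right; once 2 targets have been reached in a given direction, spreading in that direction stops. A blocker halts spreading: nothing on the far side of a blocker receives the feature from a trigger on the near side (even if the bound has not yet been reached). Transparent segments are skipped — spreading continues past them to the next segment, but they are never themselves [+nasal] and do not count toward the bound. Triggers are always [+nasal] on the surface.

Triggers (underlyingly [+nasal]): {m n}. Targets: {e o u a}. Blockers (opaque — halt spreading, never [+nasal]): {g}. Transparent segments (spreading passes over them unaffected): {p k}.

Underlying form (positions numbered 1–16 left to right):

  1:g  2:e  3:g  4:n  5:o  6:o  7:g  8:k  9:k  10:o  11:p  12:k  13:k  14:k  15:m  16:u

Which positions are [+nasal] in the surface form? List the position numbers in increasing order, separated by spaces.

4 5 6 10 15 16

From /n/ at 4 rightward: 5 /o/ → [+nasal]; 6 /o/ → [+nasal]; bound reached.
From /n/ at 4 leftward: 3 /g/ blocks.
From /m/ at 15 rightward: 16 /u/ → [+nasal]; word edge.
From /m/ at 15 leftward: 14 /k/ transparent; 13 /k/ transparent; 12 /k/ transparent; 11 /p/ transparent; 10 /o/ → [+nasal]; 9 /k/ transparent; 8 /k/ transparent; 7 /g/ blocks.
Target with no active source: position 2 stays [-nasal].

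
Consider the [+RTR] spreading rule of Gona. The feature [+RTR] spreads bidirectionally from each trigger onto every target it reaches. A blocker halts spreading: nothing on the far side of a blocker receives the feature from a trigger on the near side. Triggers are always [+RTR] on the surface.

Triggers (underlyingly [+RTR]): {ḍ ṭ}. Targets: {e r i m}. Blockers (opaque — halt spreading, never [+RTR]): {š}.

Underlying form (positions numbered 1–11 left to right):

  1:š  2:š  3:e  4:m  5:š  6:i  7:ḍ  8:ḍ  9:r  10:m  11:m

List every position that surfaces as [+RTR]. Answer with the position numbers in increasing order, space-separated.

From /ḍ/ at 7 rightward: 8 /ḍ/ is itself a trigger — this domain ends here.
From /ḍ/ at 7 leftward: 6 /i/ → [+RTR]; 5 /š/ blocks.
From /ḍ/ at 8 rightward: 9 /r/ → [+RTR]; 10 /m/ → [+RTR]; 11 /m/ → [+RTR]; word edge.
From /ḍ/ at 8 leftward: 7 /ḍ/ is itself a trigger — this domain ends here.
Targets with no active source: positions 3 4 stay [-emphatic].

6 7 8 9 10 11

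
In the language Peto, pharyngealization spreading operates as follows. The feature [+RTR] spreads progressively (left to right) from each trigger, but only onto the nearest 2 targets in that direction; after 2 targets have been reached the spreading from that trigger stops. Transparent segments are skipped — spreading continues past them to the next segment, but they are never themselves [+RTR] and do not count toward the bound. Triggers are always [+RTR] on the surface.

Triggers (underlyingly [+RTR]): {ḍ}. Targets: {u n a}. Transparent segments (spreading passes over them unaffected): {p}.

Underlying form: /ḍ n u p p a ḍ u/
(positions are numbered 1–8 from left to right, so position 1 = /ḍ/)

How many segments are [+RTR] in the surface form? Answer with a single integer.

5

From /ḍ/ at 1 rightward: 2 /n/ → [+RTR]; 3 /u/ → [+RTR]; bound reached.
From /ḍ/ at 7 rightward: 8 /u/ → [+RTR]; word edge.
Target with no active source: position 6 stays [-emphatic].
[+RTR] positions on the surface: 1 2 3 7 8.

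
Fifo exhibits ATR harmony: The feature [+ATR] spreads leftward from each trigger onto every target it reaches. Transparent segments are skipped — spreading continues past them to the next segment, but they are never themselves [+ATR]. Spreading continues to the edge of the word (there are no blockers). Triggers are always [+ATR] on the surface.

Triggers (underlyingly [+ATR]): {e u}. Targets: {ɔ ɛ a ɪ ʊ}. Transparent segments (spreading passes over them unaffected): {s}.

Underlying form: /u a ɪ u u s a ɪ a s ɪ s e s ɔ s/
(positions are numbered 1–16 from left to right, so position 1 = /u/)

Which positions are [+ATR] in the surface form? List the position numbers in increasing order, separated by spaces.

From /u/ at 1 leftward: word edge.
From /u/ at 4 leftward: 3 /ɪ/ → [+ATR]; 2 /a/ → [+ATR]; 1 /u/ is itself a trigger — this domain ends here.
From /u/ at 5 leftward: 4 /u/ is itself a trigger — this domain ends here.
From /e/ at 13 leftward: 12 /s/ transparent; 11 /ɪ/ → [+ATR]; 10 /s/ transparent; 9 /a/ → [+ATR]; 8 /ɪ/ → [+ATR]; 7 /a/ → [+ATR]; 6 /s/ transparent; 5 /u/ is itself a trigger — this domain ends here.
Target with no active source: position 15 stays [-ATR].

1 2 3 4 5 7 8 9 11 13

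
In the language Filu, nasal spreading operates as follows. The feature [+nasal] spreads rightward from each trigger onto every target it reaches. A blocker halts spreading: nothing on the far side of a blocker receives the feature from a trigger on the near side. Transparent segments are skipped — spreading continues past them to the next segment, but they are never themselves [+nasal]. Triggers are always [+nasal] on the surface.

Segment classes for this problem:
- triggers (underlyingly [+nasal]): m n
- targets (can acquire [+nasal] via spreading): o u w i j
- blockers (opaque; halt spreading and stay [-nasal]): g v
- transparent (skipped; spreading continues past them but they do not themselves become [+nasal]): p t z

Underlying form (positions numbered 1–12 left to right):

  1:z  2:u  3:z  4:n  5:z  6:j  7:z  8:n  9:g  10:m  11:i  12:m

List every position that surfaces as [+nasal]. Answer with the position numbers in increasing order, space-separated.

4 6 8 10 11 12

From /n/ at 4 rightward: 5 /z/ transparent; 6 /j/ → [+nasal]; 7 /z/ transparent; 8 /n/ is itself a trigger — this domain ends here.
From /n/ at 8 rightward: 9 /g/ blocks.
From /m/ at 10 rightward: 11 /i/ → [+nasal]; 12 /m/ is itself a trigger — this domain ends here.
From /m/ at 12 rightward: word edge.
Target with no active source: position 2 stays [-nasal].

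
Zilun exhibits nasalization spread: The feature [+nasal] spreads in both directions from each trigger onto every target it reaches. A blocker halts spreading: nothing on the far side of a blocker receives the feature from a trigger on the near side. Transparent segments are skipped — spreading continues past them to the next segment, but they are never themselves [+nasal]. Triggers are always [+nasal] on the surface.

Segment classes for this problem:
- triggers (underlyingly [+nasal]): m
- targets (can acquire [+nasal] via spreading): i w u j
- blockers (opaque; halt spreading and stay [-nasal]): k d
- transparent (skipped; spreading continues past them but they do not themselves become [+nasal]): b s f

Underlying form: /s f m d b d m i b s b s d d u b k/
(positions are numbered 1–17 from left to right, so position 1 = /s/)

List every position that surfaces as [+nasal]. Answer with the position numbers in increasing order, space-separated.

From /m/ at 3 rightward: 4 /d/ blocks.
From /m/ at 3 leftward: 2 /f/ transparent; 1 /s/ transparent; word edge.
From /m/ at 7 rightward: 8 /i/ → [+nasal]; 9 /b/ transparent; 10 /s/ transparent; 11 /b/ transparent; 12 /s/ transparent; 13 /d/ blocks.
From /m/ at 7 leftward: 6 /d/ blocks.
Target with no active source: position 15 stays [-nasal].

3 7 8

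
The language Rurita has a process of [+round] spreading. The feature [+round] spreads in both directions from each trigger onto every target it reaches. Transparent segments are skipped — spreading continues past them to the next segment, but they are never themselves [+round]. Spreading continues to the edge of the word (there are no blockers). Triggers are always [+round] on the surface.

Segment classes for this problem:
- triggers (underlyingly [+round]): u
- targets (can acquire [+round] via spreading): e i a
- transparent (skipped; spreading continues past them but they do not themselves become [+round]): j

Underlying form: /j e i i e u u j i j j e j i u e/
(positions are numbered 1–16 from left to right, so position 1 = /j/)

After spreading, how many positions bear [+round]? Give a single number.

From /u/ at 6 rightward: 7 /u/ is itself a trigger — this domain ends here.
From /u/ at 6 leftward: 5 /e/ → [+round]; 4 /i/ → [+round]; 3 /i/ → [+round]; 2 /e/ → [+round]; 1 /j/ transparent; word edge.
From /u/ at 7 rightward: 8 /j/ transparent; 9 /i/ → [+round]; 10 /j/ transparent; 11 /j/ transparent; 12 /e/ → [+round]; 13 /j/ transparent; 14 /i/ → [+round]; 15 /u/ is itself a trigger — this domain ends here.
From /u/ at 7 leftward: 6 /u/ is itself a trigger — this domain ends here.
From /u/ at 15 rightward: 16 /e/ → [+round]; word edge.
From /u/ at 15 leftward: 14 /i/ → [+round]; 13 /j/ transparent; 12 /e/ → [+round]; 11 /j/ transparent; 10 /j/ transparent; 9 /i/ → [+round]; 8 /j/ transparent; 7 /u/ is itself a trigger — this domain ends here.
[+round] positions on the surface: 2 3 4 5 6 7 9 12 14 15 16.

11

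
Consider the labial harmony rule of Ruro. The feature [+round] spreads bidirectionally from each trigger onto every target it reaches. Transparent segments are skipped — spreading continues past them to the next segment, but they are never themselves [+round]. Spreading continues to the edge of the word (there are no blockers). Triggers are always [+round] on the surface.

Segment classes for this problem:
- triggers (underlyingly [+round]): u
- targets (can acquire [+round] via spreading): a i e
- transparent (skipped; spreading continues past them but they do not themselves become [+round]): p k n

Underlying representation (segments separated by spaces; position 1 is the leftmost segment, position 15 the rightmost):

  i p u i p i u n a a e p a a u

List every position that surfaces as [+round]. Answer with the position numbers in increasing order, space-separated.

1 3 4 6 7 9 10 11 13 14 15

From /u/ at 3 rightward: 4 /i/ → [+round]; 5 /p/ transparent; 6 /i/ → [+round]; 7 /u/ is itself a trigger — this domain ends here.
From /u/ at 3 leftward: 2 /p/ transparent; 1 /i/ → [+round]; word edge.
From /u/ at 7 rightward: 8 /n/ transparent; 9 /a/ → [+round]; 10 /a/ → [+round]; 11 /e/ → [+round]; 12 /p/ transparent; 13 /a/ → [+round]; 14 /a/ → [+round]; 15 /u/ is itself a trigger — this domain ends here.
From /u/ at 7 leftward: 6 /i/ → [+round]; 5 /p/ transparent; 4 /i/ → [+round]; 3 /u/ is itself a trigger — this domain ends here.
From /u/ at 15 rightward: word edge.
From /u/ at 15 leftward: 14 /a/ → [+round]; 13 /a/ → [+round]; 12 /p/ transparent; 11 /e/ → [+round]; 10 /a/ → [+round]; 9 /a/ → [+round]; 8 /n/ transparent; 7 /u/ is itself a trigger — this domain ends here.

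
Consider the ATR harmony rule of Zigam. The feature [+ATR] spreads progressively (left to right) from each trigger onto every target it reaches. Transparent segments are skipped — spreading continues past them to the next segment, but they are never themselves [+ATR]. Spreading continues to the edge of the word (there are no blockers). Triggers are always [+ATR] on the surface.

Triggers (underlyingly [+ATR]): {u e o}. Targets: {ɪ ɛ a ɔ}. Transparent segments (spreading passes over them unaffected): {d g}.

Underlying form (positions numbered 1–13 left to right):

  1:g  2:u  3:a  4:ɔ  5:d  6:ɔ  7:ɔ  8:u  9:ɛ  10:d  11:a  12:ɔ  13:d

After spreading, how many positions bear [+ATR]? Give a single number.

From /u/ at 2 rightward: 3 /a/ → [+ATR]; 4 /ɔ/ → [+ATR]; 5 /d/ transparent; 6 /ɔ/ → [+ATR]; 7 /ɔ/ → [+ATR]; 8 /u/ is itself a trigger — this domain ends here.
From /u/ at 8 rightward: 9 /ɛ/ → [+ATR]; 10 /d/ transparent; 11 /a/ → [+ATR]; 12 /ɔ/ → [+ATR]; 13 /d/ transparent; word edge.
[+ATR] positions on the surface: 2 3 4 6 7 8 9 11 12.

9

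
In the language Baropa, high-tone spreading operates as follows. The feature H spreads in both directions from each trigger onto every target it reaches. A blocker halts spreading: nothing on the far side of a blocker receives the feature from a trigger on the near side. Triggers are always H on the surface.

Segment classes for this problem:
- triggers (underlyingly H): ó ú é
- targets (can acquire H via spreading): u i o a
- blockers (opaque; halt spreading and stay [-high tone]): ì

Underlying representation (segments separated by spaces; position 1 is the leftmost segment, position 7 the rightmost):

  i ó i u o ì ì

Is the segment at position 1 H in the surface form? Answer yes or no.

yes

From /ó/ at 2 rightward: 3 /i/ → H; 4 /u/ → H; 5 /o/ → H; 6 /ì/ blocks.
From /ó/ at 2 leftward: 1 /i/ → H; word edge.
H positions on the surface: 1 2 3 4 5.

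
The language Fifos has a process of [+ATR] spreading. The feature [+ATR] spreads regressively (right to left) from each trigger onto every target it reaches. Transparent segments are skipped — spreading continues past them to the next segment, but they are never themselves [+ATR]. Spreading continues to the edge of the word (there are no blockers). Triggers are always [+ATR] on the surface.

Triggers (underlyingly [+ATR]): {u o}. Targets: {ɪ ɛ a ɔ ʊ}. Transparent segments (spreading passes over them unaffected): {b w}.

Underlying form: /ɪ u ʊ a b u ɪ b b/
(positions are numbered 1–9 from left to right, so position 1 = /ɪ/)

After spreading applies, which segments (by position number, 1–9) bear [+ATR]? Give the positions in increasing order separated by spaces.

From /u/ at 2 leftward: 1 /ɪ/ → [+ATR]; word edge.
From /u/ at 6 leftward: 5 /b/ transparent; 4 /a/ → [+ATR]; 3 /ʊ/ → [+ATR]; 2 /u/ is itself a trigger — this domain ends here.
Target with no active source: position 7 stays [-ATR].

1 2 3 4 6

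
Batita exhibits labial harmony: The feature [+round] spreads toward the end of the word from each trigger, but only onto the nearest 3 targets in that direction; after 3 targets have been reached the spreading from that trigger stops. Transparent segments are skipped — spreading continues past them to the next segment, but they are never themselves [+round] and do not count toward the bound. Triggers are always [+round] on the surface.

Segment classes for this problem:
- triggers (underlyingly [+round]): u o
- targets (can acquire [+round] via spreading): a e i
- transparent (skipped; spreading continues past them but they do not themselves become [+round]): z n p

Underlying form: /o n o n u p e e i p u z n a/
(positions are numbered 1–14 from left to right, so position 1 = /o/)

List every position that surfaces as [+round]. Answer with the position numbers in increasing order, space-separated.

1 3 5 7 8 9 11 14

From /o/ at 1 rightward: 2 /n/ transparent; 3 /o/ is itself a trigger — this domain ends here.
From /o/ at 3 rightward: 4 /n/ transparent; 5 /u/ is itself a trigger — this domain ends here.
From /u/ at 5 rightward: 6 /p/ transparent; 7 /e/ → [+round]; 8 /e/ → [+round]; 9 /i/ → [+round]; bound reached.
From /u/ at 11 rightward: 12 /z/ transparent; 13 /n/ transparent; 14 /a/ → [+round]; word edge.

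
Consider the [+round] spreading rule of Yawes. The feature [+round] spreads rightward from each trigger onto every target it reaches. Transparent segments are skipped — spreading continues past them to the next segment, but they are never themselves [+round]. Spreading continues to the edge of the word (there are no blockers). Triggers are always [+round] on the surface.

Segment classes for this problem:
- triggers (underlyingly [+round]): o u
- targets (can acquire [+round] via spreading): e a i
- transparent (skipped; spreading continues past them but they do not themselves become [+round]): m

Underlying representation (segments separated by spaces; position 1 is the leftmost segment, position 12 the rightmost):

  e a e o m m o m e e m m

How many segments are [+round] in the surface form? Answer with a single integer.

4

From /o/ at 4 rightward: 5 /m/ transparent; 6 /m/ transparent; 7 /o/ is itself a trigger — this domain ends here.
From /o/ at 7 rightward: 8 /m/ transparent; 9 /e/ → [+round]; 10 /e/ → [+round]; 11 /m/ transparent; 12 /m/ transparent; word edge.
Targets with no active source: positions 1 2 3 stay [-round].
[+round] positions on the surface: 4 7 9 10.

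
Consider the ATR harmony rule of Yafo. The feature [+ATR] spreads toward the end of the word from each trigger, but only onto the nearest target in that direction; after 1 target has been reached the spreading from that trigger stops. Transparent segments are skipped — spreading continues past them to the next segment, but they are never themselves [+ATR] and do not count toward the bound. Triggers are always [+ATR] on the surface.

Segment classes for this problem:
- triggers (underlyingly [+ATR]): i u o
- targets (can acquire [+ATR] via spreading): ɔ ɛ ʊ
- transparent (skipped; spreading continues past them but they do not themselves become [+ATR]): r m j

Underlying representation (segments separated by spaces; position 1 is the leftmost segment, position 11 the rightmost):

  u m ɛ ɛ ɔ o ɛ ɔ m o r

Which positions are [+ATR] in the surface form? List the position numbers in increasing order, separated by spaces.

From /u/ at 1 rightward: 2 /m/ transparent; 3 /ɛ/ → [+ATR]; bound reached.
From /o/ at 6 rightward: 7 /ɛ/ → [+ATR]; bound reached.
From /o/ at 10 rightward: 11 /r/ transparent; word edge.
Targets with no active source: positions 4 5 8 stay [-ATR].

1 3 6 7 10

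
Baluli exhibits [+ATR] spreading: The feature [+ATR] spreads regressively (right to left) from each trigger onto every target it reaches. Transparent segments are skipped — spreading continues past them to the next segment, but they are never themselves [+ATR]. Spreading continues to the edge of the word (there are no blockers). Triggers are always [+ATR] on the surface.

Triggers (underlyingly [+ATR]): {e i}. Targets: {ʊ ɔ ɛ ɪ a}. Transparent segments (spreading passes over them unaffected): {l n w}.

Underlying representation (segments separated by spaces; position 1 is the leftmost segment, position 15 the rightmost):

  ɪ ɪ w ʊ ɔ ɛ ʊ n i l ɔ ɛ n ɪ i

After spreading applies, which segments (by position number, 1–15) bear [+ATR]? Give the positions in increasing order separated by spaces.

From /i/ at 9 leftward: 8 /n/ transparent; 7 /ʊ/ → [+ATR]; 6 /ɛ/ → [+ATR]; 5 /ɔ/ → [+ATR]; 4 /ʊ/ → [+ATR]; 3 /w/ transparent; 2 /ɪ/ → [+ATR]; 1 /ɪ/ → [+ATR]; word edge.
From /i/ at 15 leftward: 14 /ɪ/ → [+ATR]; 13 /n/ transparent; 12 /ɛ/ → [+ATR]; 11 /ɔ/ → [+ATR]; 10 /l/ transparent; 9 /i/ is itself a trigger — this domain ends here.

1 2 4 5 6 7 9 11 12 14 15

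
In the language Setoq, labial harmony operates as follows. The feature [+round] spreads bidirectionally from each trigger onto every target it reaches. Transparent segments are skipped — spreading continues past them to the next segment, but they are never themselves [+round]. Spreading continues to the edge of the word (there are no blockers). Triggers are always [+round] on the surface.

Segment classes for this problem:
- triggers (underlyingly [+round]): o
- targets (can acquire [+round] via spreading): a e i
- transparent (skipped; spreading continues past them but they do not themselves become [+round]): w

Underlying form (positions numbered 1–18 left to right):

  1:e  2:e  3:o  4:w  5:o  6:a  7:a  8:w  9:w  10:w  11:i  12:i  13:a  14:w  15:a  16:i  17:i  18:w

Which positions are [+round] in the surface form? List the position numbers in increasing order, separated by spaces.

1 2 3 5 6 7 11 12 13 15 16 17

From /o/ at 3 rightward: 4 /w/ transparent; 5 /o/ is itself a trigger — this domain ends here.
From /o/ at 3 leftward: 2 /e/ → [+round]; 1 /e/ → [+round]; word edge.
From /o/ at 5 rightward: 6 /a/ → [+round]; 7 /a/ → [+round]; 8 /w/ transparent; 9 /w/ transparent; 10 /w/ transparent; 11 /i/ → [+round]; 12 /i/ → [+round]; 13 /a/ → [+round]; 14 /w/ transparent; 15 /a/ → [+round]; 16 /i/ → [+round]; 17 /i/ → [+round]; 18 /w/ transparent; word edge.
From /o/ at 5 leftward: 4 /w/ transparent; 3 /o/ is itself a trigger — this domain ends here.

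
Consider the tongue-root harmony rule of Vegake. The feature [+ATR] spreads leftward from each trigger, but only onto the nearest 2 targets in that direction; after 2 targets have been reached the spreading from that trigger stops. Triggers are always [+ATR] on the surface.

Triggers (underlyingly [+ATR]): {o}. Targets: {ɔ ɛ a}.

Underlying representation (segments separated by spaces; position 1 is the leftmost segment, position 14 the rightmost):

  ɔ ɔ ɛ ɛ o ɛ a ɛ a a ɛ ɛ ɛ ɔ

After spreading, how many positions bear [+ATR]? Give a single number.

3

From /o/ at 5 leftward: 4 /ɛ/ → [+ATR]; 3 /ɛ/ → [+ATR]; bound reached.
Targets with no active source: positions 1 2 6 7 8 9 10 11 12 13 14 stay [-ATR].
[+ATR] positions on the surface: 3 4 5.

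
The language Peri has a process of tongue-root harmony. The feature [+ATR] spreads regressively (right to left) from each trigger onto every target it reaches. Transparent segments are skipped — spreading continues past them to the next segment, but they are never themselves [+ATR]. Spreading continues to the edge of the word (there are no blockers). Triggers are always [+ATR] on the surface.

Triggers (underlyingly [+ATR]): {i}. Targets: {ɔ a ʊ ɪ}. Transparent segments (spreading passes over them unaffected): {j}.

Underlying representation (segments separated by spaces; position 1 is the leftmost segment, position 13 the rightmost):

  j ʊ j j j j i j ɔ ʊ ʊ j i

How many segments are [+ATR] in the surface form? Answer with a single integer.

6

From /i/ at 7 leftward: 6 /j/ transparent; 5 /j/ transparent; 4 /j/ transparent; 3 /j/ transparent; 2 /ʊ/ → [+ATR]; 1 /j/ transparent; word edge.
From /i/ at 13 leftward: 12 /j/ transparent; 11 /ʊ/ → [+ATR]; 10 /ʊ/ → [+ATR]; 9 /ɔ/ → [+ATR]; 8 /j/ transparent; 7 /i/ is itself a trigger — this domain ends here.
[+ATR] positions on the surface: 2 7 9 10 11 13.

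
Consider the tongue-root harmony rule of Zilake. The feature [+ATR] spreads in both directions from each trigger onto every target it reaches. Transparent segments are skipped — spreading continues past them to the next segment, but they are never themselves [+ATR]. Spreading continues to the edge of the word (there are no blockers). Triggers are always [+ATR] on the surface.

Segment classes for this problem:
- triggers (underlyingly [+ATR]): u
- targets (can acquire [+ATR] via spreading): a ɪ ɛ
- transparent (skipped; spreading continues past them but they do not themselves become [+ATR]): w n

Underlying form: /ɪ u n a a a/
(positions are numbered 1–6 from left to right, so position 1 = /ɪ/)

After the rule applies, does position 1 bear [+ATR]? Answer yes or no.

From /u/ at 2 rightward: 3 /n/ transparent; 4 /a/ → [+ATR]; 5 /a/ → [+ATR]; 6 /a/ → [+ATR]; word edge.
From /u/ at 2 leftward: 1 /ɪ/ → [+ATR]; word edge.
[+ATR] positions on the surface: 1 2 4 5 6.

yes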